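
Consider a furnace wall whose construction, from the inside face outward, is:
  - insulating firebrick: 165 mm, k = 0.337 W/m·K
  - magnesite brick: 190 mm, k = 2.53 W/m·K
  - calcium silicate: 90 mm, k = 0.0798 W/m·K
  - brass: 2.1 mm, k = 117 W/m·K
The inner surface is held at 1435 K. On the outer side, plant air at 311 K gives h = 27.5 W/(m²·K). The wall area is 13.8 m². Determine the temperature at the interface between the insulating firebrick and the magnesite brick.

Thermal resistances in series:
R_insulating firebrick = L/(kA) = 0.165/(0.337×13.8) = 0.03548 K/W
R_magnesite brick = L/(kA) = 0.19/(2.53×13.8) = 0.005442 K/W
R_calcium silicate = L/(kA) = 0.09/(0.0798×13.8) = 0.08173 K/W
R_brass = L/(kA) = 0.0021/(117×13.8) = 1.301×10^-6 K/W
R_outer film = 1/(h_o·A) = 1/(27.5×13.8) = 0.002635 K/W
R_total = 0.1253 K/W;  Q = ΔT/R_total = 1124/0.1253 = 8972 W
T_interface = T_inner − Q·ΣR(inner→interface) = 1435 − 8970×0.03548

T ≈ 1120 K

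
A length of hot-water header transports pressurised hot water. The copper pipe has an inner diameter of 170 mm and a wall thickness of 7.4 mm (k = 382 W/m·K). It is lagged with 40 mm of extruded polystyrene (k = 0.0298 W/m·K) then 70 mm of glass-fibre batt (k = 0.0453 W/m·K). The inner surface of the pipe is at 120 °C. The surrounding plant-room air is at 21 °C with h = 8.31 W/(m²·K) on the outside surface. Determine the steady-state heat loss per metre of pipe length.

For a radial system each layer contributes R = ln(r_out/r_in)/(2πkL); films add R = 1/(hA).
R_copper pipe wall = ln(92.4/85)/(2π×382×1) = 3.478×10^-5 K/W
R_extruded polystyrene = ln(132.4/92.4)/(2π×0.0298×1) = 1.921 K/W
R_glass-fibre batt = ln(202.4/132.4)/(2π×0.0453×1) = 1.491 K/W
R_outer film = 1/(h_o·2πr_oL) = 1/(8.31×2π×0.2024×1) = 0.09463 K/W
R_total = 3.507 K/W
Q = ΔT/R_total = 99/3.507

q′ ≈ 28.2 W/m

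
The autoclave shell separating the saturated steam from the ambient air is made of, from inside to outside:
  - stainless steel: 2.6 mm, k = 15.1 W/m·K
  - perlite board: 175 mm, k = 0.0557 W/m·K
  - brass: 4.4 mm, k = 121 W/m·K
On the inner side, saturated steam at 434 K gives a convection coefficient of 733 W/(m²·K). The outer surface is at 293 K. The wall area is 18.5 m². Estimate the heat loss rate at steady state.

Q ≈ 830 W

Using the resistance-network approach (series):
R_inner film = 1/(h_i·A) = 1/(733×18.5) = 7.374×10^-5 K/W
R_stainless steel = L/(kA) = 0.0026/(15.1×18.5) = 9.307×10^-6 K/W
R_perlite board = L/(kA) = 0.175/(0.0557×18.5) = 0.1698 K/W
R_brass = L/(kA) = 0.0044/(121×18.5) = 1.966×10^-6 K/W
R_total = 0.1699 K/W
Q = ΔT / R_total = 141 / 0.1699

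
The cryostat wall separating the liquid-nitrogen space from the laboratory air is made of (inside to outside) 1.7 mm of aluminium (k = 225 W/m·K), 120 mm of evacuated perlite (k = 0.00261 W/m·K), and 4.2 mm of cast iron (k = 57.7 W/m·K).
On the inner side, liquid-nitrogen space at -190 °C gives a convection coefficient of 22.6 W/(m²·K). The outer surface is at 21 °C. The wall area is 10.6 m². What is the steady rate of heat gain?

Model the wall as resistances in series:
R_inner film = 1/(h_i·A) = 1/(22.6×10.6) = 0.004174 K/W
R_aluminium = L/(kA) = 0.0017/(225×10.6) = 7.128×10^-7 K/W
R_evacuated perlite = L/(kA) = 0.12/(0.00261×10.6) = 4.337 K/W
R_cast iron = L/(kA) = 0.0042/(57.7×10.6) = 6.867×10^-6 K/W
R_total = 4.342 K/W
Q = ΔT / R_total = 211 / 4.342

Q ≈ 48.6 W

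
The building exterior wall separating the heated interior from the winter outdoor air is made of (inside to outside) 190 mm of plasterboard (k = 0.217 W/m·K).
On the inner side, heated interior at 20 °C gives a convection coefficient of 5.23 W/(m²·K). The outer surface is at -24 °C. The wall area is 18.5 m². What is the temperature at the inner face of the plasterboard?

T ≈ 12.1 °C

Series thermal resistances:
R_inner film = 1/(h_i·A) = 1/(5.23×18.5) = 0.01034 K/W
R_plasterboard = L/(kA) = 0.19/(0.217×18.5) = 0.04733 K/W
R_total = 0.05766 K/W;  Q = ΔT/R_total = 44/0.05766 = 763 W
T_interface = T_inner − Q·ΣR(inner→interface) = 20 − 763×0.01034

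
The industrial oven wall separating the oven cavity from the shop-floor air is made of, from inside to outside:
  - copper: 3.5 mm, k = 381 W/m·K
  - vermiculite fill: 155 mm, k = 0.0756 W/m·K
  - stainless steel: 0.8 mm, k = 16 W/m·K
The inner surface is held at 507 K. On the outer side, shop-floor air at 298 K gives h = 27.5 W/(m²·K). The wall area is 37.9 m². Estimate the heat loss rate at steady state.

Q ≈ 3800 W

Treating each layer as a thermal resistance in series:
R_copper = L/(kA) = 0.0035/(381×37.9) = 2.424×10^-7 K/W
R_vermiculite fill = L/(kA) = 0.155/(0.0756×37.9) = 0.0541 K/W
R_stainless steel = L/(kA) = 0.0008/(16×37.9) = 1.319×10^-6 K/W
R_outer film = 1/(h_o·A) = 1/(27.5×37.9) = 9.595×10^-4 K/W
R_total = 0.05506 K/W
Q = ΔT / R_total = 209 / 0.05506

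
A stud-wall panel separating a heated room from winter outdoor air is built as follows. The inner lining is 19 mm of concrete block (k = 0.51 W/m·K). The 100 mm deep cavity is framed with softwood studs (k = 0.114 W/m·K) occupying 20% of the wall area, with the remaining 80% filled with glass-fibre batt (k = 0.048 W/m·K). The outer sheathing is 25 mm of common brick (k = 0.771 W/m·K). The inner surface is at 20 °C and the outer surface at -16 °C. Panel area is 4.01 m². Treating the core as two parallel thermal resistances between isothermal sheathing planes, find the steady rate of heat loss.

Q ≈ 84.7 W

Sheathing layers in series; stud and cavity paths in parallel between them.
R_inner = 0.019/(0.51×4.01) = 0.00929 K/W
R_stud  = 0.1/(0.114×0.2×4.01) = 1.094 K/W
R_cav   = 0.1/(0.048×0.8×4.01) = 0.6494 K/W
1/R_core = 1/R_stud + 1/R_cav → R_core = 0.4075 K/W
R_outer = 0.025/(0.771×4.01) = 0.008086 K/W
R_total = 0.4249 K/W
Q = ΔT/R_total = 36/0.4249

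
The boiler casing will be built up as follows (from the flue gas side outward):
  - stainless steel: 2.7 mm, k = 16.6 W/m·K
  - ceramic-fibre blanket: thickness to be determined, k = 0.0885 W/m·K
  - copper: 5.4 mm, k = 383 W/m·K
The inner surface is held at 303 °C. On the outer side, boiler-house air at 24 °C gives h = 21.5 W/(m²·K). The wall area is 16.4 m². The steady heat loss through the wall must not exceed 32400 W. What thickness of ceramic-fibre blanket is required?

L ≈ 8.37 mm

Treating each layer as a thermal resistance in series:
R_stainless steel = L/(kA) = 0.0027/(16.6×16.4) = 9.918×10^-6 K/W
R_copper = L/(kA) = 0.0054/(383×16.4) = 8.597×10^-7 K/W
R_outer film = 1/(h_o·A) = 1/(21.5×16.4) = 0.002836 K/W
Sum of the known resistances R_other = 0.002847 K/W
Required total resistance R_tot = ΔT/Q_allow = 279/32400 = 0.008611 K/W
R_ceramic-fibre blanket = R_tot − R_other = 0.005764 K/W
L = R·k·A = 0.005764×0.0885×16.4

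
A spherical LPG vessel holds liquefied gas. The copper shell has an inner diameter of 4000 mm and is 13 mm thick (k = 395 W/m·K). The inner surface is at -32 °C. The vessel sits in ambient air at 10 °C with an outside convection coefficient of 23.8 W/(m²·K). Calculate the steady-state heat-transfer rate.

Radial (spherical) resistances in series:
R_copper shell = (1/2 − 1/2.013)/(4π×395) = 6.505×10^-7 K/W
R_outer film = 1/(h·4πr_o²) = 1/(23.8×4π×2.013²) = 8.251×10^-4 K/W
R_total = 8.258×10^-4 K/W
Q = ΔT/R_total = 42/8.258×10^-4

Q ≈ 50900 W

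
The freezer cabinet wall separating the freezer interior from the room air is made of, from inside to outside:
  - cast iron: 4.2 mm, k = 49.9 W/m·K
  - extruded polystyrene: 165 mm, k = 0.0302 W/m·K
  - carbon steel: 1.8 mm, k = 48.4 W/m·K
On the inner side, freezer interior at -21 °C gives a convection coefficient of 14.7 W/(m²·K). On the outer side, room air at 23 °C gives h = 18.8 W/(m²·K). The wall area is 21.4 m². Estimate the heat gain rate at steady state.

Q ≈ 169 W

Model the wall as resistances in series:
R_inner film = 1/(h_i·A) = 1/(14.7×21.4) = 0.003179 K/W
R_cast iron = L/(kA) = 0.0042/(49.9×21.4) = 3.933×10^-6 K/W
R_extruded polystyrene = L/(kA) = 0.165/(0.0302×21.4) = 0.2553 K/W
R_carbon steel = L/(kA) = 0.0018/(48.4×21.4) = 1.738×10^-6 K/W
R_outer film = 1/(h_o·A) = 1/(18.8×21.4) = 0.002486 K/W
R_total = 0.261 K/W
Q = ΔT / R_total = 44 / 0.261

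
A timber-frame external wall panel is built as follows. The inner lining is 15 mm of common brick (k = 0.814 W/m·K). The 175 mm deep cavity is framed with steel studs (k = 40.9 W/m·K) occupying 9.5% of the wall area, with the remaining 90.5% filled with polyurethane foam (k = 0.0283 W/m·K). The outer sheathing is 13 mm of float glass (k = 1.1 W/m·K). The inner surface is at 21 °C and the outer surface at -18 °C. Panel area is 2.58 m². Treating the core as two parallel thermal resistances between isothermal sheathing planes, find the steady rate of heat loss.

Sheathing layers in series; stud and cavity paths in parallel between them.
R_inner = 0.015/(0.814×2.58) = 0.007142 K/W
R_stud  = 0.175/(40.9×0.095×2.58) = 0.01746 K/W
R_cav   = 0.175/(0.0283×0.905×2.58) = 2.648 K/W
1/R_core = 1/R_stud + 1/R_cav → R_core = 0.01734 K/W
R_outer = 0.013/(1.1×2.58) = 0.004581 K/W
R_total = 0.02907 K/W
Q = ΔT/R_total = 39/0.02907

Q ≈ 1340 W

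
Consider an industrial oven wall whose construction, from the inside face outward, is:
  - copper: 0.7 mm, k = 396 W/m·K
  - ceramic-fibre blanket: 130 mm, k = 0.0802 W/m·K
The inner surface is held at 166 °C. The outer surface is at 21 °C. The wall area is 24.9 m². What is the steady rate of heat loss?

Treating each layer as a thermal resistance in series:
R_copper = L/(kA) = 0.0007/(396×24.9) = 7.099×10^-8 K/W
R_ceramic-fibre blanket = L/(kA) = 0.13/(0.0802×24.9) = 0.0651 K/W
R_total = 0.0651 K/W
Q = ΔT / R_total = 145 / 0.0651

Q ≈ 2230 W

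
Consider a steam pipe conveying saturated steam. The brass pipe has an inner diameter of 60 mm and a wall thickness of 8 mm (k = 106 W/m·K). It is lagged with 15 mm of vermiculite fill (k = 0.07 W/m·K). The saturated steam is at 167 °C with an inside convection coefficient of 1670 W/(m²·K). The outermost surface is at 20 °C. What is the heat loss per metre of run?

q′ ≈ 193 W/m

For a radial system each layer contributes R = ln(r_out/r_in)/(2πkL); films add R = 1/(hA).
R_inner film = 1/(h_i·2πr₁L) = 1/(1670×2π×0.03×1) = 0.003177 K/W
R_brass pipe wall = ln(38/30)/(2π×106×1) = 3.549×10^-4 K/W
R_vermiculite fill = ln(53/38)/(2π×0.07×1) = 0.7565 K/W
R_total = 0.76 K/W
Q = ΔT/R_total = 147/0.76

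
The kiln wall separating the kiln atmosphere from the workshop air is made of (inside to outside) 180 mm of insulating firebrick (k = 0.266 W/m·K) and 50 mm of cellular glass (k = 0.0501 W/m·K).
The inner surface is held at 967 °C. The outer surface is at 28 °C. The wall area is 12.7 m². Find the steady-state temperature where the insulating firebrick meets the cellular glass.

Thermal resistances in series:
R_insulating firebrick = L/(kA) = 0.18/(0.266×12.7) = 0.05328 K/W
R_cellular glass = L/(kA) = 0.05/(0.0501×12.7) = 0.07858 K/W
R_total = 0.1319 K/W;  Q = ΔT/R_total = 939/0.1319 = 7121 W
T_interface = T_inner − Q·ΣR(inner→interface) = 967 − 7120×0.05328

T ≈ 588 °C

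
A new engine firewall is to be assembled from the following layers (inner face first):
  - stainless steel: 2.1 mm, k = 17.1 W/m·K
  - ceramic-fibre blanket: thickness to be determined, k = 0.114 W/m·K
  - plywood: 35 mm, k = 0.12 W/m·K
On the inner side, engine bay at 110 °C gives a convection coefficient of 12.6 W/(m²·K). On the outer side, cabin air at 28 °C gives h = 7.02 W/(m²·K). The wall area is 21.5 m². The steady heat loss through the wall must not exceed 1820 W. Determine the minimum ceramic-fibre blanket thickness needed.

L ≈ 51.9 mm

Treating each layer as a thermal resistance in series:
R_inner film = 1/(h_i·A) = 1/(12.6×21.5) = 0.003691 K/W
R_stainless steel = L/(kA) = 0.0021/(17.1×21.5) = 5.712×10^-6 K/W
R_plywood = L/(kA) = 0.035/(0.12×21.5) = 0.01357 K/W
R_outer film = 1/(h_o·A) = 1/(7.02×21.5) = 0.006626 K/W
Sum of the known resistances R_other = 0.02389 K/W
Required total resistance R_tot = ΔT/Q_allow = 82/1820 = 0.04505 K/W
R_ceramic-fibre blanket = R_tot − R_other = 0.02117 K/W
L = R·k·A = 0.02117×0.114×21.5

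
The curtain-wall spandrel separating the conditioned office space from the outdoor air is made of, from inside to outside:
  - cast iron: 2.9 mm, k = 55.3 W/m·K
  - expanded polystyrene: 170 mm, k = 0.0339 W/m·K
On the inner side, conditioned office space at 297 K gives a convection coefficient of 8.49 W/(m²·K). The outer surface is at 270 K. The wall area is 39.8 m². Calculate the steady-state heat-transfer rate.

Using the resistance-network approach (series):
R_inner film = 1/(h_i·A) = 1/(8.49×39.8) = 0.002959 K/W
R_cast iron = L/(kA) = 0.0029/(55.3×39.8) = 1.318×10^-6 K/W
R_expanded polystyrene = L/(kA) = 0.17/(0.0339×39.8) = 0.126 K/W
R_total = 0.129 K/W
Q = ΔT / R_total = 27 / 0.129

Q ≈ 209 W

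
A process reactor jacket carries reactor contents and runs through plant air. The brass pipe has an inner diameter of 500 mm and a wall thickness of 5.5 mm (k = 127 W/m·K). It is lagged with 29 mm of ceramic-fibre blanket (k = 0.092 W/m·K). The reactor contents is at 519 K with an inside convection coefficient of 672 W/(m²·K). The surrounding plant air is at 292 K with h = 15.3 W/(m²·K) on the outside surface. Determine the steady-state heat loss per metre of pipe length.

Per-layer cylindrical resistances, series-summed:
R_inner film = 1/(h_i·2πr₁L) = 1/(672×2π×0.25×1) = 9.474×10^-4 K/W
R_brass pipe wall = ln(255.5/250)/(2π×127×1) = 2.727×10^-5 K/W
R_ceramic-fibre blanket = ln(284.5/255.5)/(2π×0.092×1) = 0.186 K/W
R_outer film = 1/(h_o·2πr_oL) = 1/(15.3×2π×0.2845×1) = 0.03656 K/W
R_total = 0.2235 K/W
Q = ΔT/R_total = 227/0.2235

q′ ≈ 1020 W/m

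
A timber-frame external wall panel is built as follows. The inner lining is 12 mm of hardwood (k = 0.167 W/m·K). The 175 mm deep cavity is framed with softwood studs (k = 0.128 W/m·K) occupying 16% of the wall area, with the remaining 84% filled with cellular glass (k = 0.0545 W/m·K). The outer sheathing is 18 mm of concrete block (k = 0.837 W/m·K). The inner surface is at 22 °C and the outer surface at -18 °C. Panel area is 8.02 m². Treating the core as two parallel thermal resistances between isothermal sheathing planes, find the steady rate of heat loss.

Q ≈ 117 W

Sheathing layers in series; stud and cavity paths in parallel between them.
R_inner = 0.012/(0.167×8.02) = 0.00896 K/W
R_stud  = 0.175/(0.128×0.16×8.02) = 1.065 K/W
R_cav   = 0.175/(0.0545×0.84×8.02) = 0.4766 K/W
1/R_core = 1/R_stud + 1/R_cav → R_core = 0.3293 K/W
R_outer = 0.018/(0.837×8.02) = 0.002681 K/W
R_total = 0.341 K/W
Q = ΔT/R_total = 40/0.341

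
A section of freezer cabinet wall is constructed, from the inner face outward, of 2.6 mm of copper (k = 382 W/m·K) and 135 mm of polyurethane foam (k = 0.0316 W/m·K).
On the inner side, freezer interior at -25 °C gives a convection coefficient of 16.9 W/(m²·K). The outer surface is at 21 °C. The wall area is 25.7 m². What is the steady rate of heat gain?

Series thermal resistances:
R_inner film = 1/(h_i·A) = 1/(16.9×25.7) = 0.002302 K/W
R_copper = L/(kA) = 0.0026/(382×25.7) = 2.648×10^-7 K/W
R_polyurethane foam = L/(kA) = 0.135/(0.0316×25.7) = 0.1662 K/W
R_total = 0.1685 K/W
Q = ΔT / R_total = 46 / 0.1685

Q ≈ 273 W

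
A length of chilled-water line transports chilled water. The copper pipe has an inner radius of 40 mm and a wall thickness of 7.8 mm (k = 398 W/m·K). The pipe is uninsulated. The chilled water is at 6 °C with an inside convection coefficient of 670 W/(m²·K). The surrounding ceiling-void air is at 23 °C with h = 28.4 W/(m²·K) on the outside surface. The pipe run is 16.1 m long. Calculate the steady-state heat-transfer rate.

Q ≈ 2220 W

Radial resistances (cylindrical: R_cond = ln(r_o/r_i)/(2πkL), R_conv = 1/(h·2πrL)):
R_inner film = 1/(h_i·2πr₁L) = 1/(670×2π×0.04×16.1) = 3.689×10^-4 K/W
R_copper pipe wall = ln(47.8/40)/(2π×398×16.1) = 4.425×10^-6 K/W
R_outer film = 1/(h_o·2πr_oL) = 1/(28.4×2π×0.0478×16.1) = 0.007282 K/W
R_total = 0.007655 K/W
Q = ΔT/R_total = 17/0.007655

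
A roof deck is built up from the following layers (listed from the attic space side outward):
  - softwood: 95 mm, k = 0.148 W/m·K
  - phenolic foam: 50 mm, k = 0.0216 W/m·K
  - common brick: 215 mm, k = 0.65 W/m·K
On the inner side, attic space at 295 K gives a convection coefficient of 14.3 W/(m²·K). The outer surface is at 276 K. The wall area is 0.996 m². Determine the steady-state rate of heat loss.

Q ≈ 5.64 W

Thermal resistances in series:
R_inner film = 1/(h_i·A) = 1/(14.3×0.996) = 0.07021 K/W
R_softwood = L/(kA) = 0.095/(0.148×0.996) = 0.6445 K/W
R_phenolic foam = L/(kA) = 0.05/(0.0216×0.996) = 2.324 K/W
R_common brick = L/(kA) = 0.215/(0.65×0.996) = 0.3321 K/W
R_total = 3.371 K/W
Q = ΔT / R_total = 19 / 3.371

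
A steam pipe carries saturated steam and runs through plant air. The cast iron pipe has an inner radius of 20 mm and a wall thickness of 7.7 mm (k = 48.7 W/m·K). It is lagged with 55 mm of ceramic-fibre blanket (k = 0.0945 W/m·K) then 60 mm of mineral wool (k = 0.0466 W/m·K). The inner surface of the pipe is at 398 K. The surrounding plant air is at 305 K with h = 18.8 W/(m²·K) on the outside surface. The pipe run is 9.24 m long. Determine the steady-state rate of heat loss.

Q ≈ 228 W

For a radial system each layer contributes R = ln(r_out/r_in)/(2πkL); films add R = 1/(hA).
R_cast iron pipe wall = ln(27.7/20)/(2π×48.7×9.24) = 1.152×10^-4 K/W
R_ceramic-fibre blanket = ln(82.7/27.7)/(2π×0.0945×9.24) = 0.1994 K/W
R_mineral wool = ln(142.7/82.7)/(2π×0.0466×9.24) = 0.2016 K/W
R_outer film = 1/(h_o·2πr_oL) = 1/(18.8×2π×0.1427×9.24) = 0.00642 K/W
R_total = 0.4075 K/W
Q = ΔT/R_total = 93/0.4075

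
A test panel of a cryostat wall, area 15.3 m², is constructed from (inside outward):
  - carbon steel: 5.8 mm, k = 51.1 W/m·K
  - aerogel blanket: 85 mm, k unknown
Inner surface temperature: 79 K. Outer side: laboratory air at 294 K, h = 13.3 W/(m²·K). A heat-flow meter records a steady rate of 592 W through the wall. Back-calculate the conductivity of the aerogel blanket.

Treating each layer as a thermal resistance in series:
R_carbon steel = L/(kA) = 0.0058/(51.1×15.3) = 7.418×10^-6 K/W
R_outer film = 1/(h_o·A) = 1/(13.3×15.3) = 0.004914 K/W
Sum of known resistances R_other = 0.004922 K/W
Total R = ΔT/Q = 215/592 = 0.3632 K/W
R_aerogel blanket = R_total − R_other = 0.3583 K/W
k = L/(R·A) = 0.085/(0.3583×15.3)

k ≈ 0.0155 W/(m·K)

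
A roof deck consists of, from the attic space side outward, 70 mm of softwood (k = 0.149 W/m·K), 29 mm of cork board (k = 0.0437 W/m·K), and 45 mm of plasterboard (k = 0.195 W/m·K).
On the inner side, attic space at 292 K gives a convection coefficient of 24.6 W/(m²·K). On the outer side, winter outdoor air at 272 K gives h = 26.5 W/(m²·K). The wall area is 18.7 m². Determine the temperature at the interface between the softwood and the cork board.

T ≈ 285 K

Thermal resistances in series:
R_inner film = 1/(h_i·A) = 1/(24.6×18.7) = 0.002174 K/W
R_softwood = L/(kA) = 0.07/(0.149×18.7) = 0.02512 K/W
R_cork board = L/(kA) = 0.029/(0.0437×18.7) = 0.03549 K/W
R_plasterboard = L/(kA) = 0.045/(0.195×18.7) = 0.01234 K/W
R_outer film = 1/(h_o·A) = 1/(26.5×18.7) = 0.002018 K/W
R_total = 0.07714 K/W;  Q = ΔT/R_total = 20/0.07714 = 259.3 W
T_interface = T_inner − Q·ΣR(inner→interface) = 292 − 259×0.0273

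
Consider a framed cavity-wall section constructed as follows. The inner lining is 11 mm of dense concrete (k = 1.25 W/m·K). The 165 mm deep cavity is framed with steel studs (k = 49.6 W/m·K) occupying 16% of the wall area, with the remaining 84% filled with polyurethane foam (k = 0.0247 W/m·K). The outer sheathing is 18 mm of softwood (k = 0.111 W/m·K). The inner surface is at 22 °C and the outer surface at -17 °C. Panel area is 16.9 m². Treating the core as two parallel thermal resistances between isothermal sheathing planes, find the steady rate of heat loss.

Q ≈ 3440 W

Sheathing layers in series; stud and cavity paths in parallel between them.
R_inner = 0.011/(1.25×16.9) = 5.207×10^-4 K/W
R_stud  = 0.165/(49.6×0.16×16.9) = 0.00123 K/W
R_cav   = 0.165/(0.0247×0.84×16.9) = 0.4706 K/W
1/R_core = 1/R_stud + 1/R_cav → R_core = 0.001227 K/W
R_outer = 0.018/(0.111×16.9) = 0.009595 K/W
R_total = 0.01134 K/W
Q = ΔT/R_total = 39/0.01134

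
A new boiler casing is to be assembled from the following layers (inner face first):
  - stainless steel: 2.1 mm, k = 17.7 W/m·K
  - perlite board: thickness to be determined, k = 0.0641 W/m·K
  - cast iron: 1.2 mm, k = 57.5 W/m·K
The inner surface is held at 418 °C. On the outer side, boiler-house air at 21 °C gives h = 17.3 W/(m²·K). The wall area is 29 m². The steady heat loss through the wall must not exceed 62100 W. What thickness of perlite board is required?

L ≈ 8.17 mm

Treating each layer as a thermal resistance in series:
R_stainless steel = L/(kA) = 0.0021/(17.7×29) = 4.091×10^-6 K/W
R_cast iron = L/(kA) = 0.0012/(57.5×29) = 7.196×10^-7 K/W
R_outer film = 1/(h_o·A) = 1/(17.3×29) = 0.001993 K/W
Sum of the known resistances R_other = 0.001998 K/W
Required total resistance R_tot = ΔT/Q_allow = 397/62100 = 0.006393 K/W
R_perlite board = R_tot − R_other = 0.004395 K/W
L = R·k·A = 0.004395×0.0641×29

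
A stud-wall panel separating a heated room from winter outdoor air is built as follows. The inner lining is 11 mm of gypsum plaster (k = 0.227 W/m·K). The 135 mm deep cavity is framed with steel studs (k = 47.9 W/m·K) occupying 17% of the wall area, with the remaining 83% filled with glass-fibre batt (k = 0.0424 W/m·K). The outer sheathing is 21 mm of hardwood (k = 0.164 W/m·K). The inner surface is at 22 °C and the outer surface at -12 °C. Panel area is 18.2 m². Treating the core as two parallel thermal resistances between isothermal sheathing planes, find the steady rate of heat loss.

Sheathing layers in series; stud and cavity paths in parallel between them.
R_inner = 0.011/(0.227×18.2) = 0.002663 K/W
R_stud  = 0.135/(47.9×0.17×18.2) = 9.109×10^-4 K/W
R_cav   = 0.135/(0.0424×0.83×18.2) = 0.2108 K/W
1/R_core = 1/R_stud + 1/R_cav → R_core = 9.07×10^-4 K/W
R_outer = 0.021/(0.164×18.2) = 0.007036 K/W
R_total = 0.01061 K/W
Q = ΔT/R_total = 34/0.01061

Q ≈ 3210 W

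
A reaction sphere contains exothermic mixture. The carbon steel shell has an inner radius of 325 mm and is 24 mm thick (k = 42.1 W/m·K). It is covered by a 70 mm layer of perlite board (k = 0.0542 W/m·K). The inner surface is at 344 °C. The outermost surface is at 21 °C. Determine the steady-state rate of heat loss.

Spherical conduction: R = (1/r_in − 1/r_out)/(4πk) per layer; series-sum.
R_carbon steel shell = (1/0.325 − 1/0.349)/(4π×42.1) = 4×10^-4 K/W
R_perlite board = (1/0.349 − 1/0.419)/(4π×0.0542) = 0.7028 K/W
R_total = 0.7032 K/W
Q = ΔT/R_total = 323/0.7032

Q ≈ 459 W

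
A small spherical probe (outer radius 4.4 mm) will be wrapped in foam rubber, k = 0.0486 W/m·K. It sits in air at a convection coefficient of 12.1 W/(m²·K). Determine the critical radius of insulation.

For a sphere r_cr = 2k/h = 2×0.0486/12.1
r_cr = 8.03 mm; since the bare radius (4.4 mm) is below r_cr, adding a thin layer of insulation will *increase* heat loss.

r_cr ≈ 8.03 mm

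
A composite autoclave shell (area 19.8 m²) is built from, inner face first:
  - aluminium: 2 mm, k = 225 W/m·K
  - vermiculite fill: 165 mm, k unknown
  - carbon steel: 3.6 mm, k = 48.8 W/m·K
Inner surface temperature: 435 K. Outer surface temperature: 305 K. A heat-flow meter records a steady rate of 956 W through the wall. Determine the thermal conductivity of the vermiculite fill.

Using the resistance-network approach (series):
R_aluminium = L/(kA) = 0.002/(225×19.8) = 4.489×10^-7 K/W
R_carbon steel = L/(kA) = 0.0036/(48.8×19.8) = 3.726×10^-6 K/W
Sum of known resistances R_other = 4.175×10^-6 K/W
Total R = ΔT/Q = 130/956 = 0.136 K/W
R_vermiculite fill = R_total − R_other = 0.136 K/W
k = L/(R·A) = 0.165/(0.136×19.8)

k ≈ 0.0613 W/(m·K)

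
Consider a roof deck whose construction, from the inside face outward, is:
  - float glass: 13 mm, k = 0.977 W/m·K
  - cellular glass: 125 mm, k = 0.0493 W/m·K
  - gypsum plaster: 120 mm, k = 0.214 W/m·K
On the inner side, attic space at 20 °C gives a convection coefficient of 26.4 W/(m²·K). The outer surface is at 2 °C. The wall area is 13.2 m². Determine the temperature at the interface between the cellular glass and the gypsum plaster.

Thermal resistances in series:
R_inner film = 1/(h_i·A) = 1/(26.4×13.2) = 0.00287 K/W
R_float glass = L/(kA) = 0.013/(0.977×13.2) = 0.001008 K/W
R_cellular glass = L/(kA) = 0.125/(0.0493×13.2) = 0.1921 K/W
R_gypsum plaster = L/(kA) = 0.12/(0.214×13.2) = 0.04248 K/W
R_total = 0.2384 K/W;  Q = ΔT/R_total = 18/0.2384 = 75.49 W
T_interface = T_inner − Q·ΣR(inner→interface) = 20 − 75.5×0.196

T ≈ 5.21 °C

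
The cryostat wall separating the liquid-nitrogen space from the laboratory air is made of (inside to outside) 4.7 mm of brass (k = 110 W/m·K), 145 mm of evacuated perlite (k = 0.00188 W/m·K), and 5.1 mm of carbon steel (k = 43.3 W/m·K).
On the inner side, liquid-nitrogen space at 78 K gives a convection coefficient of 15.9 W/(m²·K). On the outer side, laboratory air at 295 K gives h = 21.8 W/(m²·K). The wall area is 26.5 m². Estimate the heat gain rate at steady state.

Q ≈ 74.5 W

Model the wall as resistances in series:
R_inner film = 1/(h_i·A) = 1/(15.9×26.5) = 0.002373 K/W
R_brass = L/(kA) = 0.0047/(110×26.5) = 1.612×10^-6 K/W
R_evacuated perlite = L/(kA) = 0.145/(0.00188×26.5) = 2.91 K/W
R_carbon steel = L/(kA) = 0.0051/(43.3×26.5) = 4.445×10^-6 K/W
R_outer film = 1/(h_o·A) = 1/(21.8×26.5) = 0.001731 K/W
R_total = 2.915 K/W
Q = ΔT / R_total = 217 / 2.915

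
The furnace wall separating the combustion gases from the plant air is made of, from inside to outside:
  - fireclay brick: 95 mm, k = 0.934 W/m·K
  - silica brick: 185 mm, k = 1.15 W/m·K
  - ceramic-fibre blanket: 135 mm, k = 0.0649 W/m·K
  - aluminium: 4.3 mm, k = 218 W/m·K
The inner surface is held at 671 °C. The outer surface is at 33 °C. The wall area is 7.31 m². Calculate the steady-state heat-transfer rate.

Q ≈ 1990 W

Model the wall as resistances in series:
R_fireclay brick = L/(kA) = 0.095/(0.934×7.31) = 0.01391 K/W
R_silica brick = L/(kA) = 0.185/(1.15×7.31) = 0.02201 K/W
R_ceramic-fibre blanket = L/(kA) = 0.135/(0.0649×7.31) = 0.2846 K/W
R_aluminium = L/(kA) = 0.0043/(218×7.31) = 2.698×10^-6 K/W
R_total = 0.3205 K/W
Q = ΔT / R_total = 638 / 0.3205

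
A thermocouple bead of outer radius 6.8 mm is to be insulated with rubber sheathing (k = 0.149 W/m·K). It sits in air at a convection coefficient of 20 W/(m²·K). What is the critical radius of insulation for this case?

r_cr ≈ 14.9 mm

For a sphere r_cr = 2k/h = 2×0.149/20
r_cr = 14.9 mm; since the bare radius (6.8 mm) is below r_cr, adding a thin layer of insulation will *increase* heat loss.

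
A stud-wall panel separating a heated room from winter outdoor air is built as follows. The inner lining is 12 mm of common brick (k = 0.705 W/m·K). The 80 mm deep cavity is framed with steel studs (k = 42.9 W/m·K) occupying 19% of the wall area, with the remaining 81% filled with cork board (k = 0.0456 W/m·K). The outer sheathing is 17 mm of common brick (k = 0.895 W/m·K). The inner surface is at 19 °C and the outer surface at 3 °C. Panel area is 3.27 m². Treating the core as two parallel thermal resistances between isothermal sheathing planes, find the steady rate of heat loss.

Sheathing layers in series; stud and cavity paths in parallel between them.
R_inner = 0.012/(0.705×3.27) = 0.005205 K/W
R_stud  = 0.08/(42.9×0.19×3.27) = 0.003001 K/W
R_cav   = 0.08/(0.0456×0.81×3.27) = 0.6624 K/W
1/R_core = 1/R_stud + 1/R_cav → R_core = 0.002988 K/W
R_outer = 0.017/(0.895×3.27) = 0.005809 K/W
R_total = 0.014 K/W
Q = ΔT/R_total = 16/0.014

Q ≈ 1140 W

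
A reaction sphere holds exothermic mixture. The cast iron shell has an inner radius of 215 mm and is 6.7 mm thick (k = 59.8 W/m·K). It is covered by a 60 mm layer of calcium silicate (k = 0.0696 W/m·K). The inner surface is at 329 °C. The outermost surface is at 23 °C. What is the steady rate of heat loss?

Q ≈ 279 W

For a spherical shell R = (1/r₁ − 1/r₂)/(4πk); film R = 1/(h·4πr²). In series:
R_cast iron shell = (1/0.215 − 1/0.2217)/(4π×59.8) = 1.871×10^-4 K/W
R_calcium silicate = (1/0.2217 − 1/0.2817)/(4π×0.0696) = 1.098 K/W
R_total = 1.099 K/W
Q = ΔT/R_total = 306/1.099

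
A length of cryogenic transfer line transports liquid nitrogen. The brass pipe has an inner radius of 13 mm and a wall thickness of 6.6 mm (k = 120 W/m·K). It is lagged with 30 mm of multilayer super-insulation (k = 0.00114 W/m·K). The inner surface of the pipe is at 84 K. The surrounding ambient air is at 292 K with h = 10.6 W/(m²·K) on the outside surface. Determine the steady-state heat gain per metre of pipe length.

q′ ≈ 1.6 W/m

Cylindrical conduction, so R = ln(r₂/r₁)/(2πkL) per layer, in series:
R_brass pipe wall = ln(19.6/13)/(2π×120×1) = 5.445×10^-4 K/W
R_multilayer super-insulation = ln(49.6/19.6)/(2π×0.00114×1) = 129.6 K/W
R_outer film = 1/(h_o·2πr_oL) = 1/(10.6×2π×0.0496×1) = 0.3027 K/W
R_total = 129.9 K/W
Q = ΔT/R_total = 208/129.9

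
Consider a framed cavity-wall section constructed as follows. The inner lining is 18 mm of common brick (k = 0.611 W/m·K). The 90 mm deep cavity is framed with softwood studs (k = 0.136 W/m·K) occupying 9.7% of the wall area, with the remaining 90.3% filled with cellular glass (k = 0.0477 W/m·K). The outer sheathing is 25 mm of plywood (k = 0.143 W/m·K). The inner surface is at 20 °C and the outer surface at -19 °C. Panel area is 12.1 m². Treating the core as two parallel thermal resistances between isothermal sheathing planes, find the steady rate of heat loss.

Q ≈ 262 W

Sheathing layers in series; stud and cavity paths in parallel between them.
R_inner = 0.018/(0.611×12.1) = 0.002435 K/W
R_stud  = 0.09/(0.136×0.097×12.1) = 0.5638 K/W
R_cav   = 0.09/(0.0477×0.903×12.1) = 0.1727 K/W
1/R_core = 1/R_stud + 1/R_cav → R_core = 0.1322 K/W
R_outer = 0.025/(0.143×12.1) = 0.01445 K/W
R_total = 0.1491 K/W
Q = ΔT/R_total = 39/0.1491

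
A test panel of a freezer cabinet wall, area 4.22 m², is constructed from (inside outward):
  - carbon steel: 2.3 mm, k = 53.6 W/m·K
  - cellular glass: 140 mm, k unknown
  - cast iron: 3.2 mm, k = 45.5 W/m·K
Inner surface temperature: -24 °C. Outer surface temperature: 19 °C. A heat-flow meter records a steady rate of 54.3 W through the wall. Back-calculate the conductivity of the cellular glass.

Series thermal resistances:
R_carbon steel = L/(kA) = 0.0023/(53.6×4.22) = 1.017×10^-5 K/W
R_cast iron = L/(kA) = 0.0032/(45.5×4.22) = 1.667×10^-5 K/W
Sum of known resistances R_other = 2.683×10^-5 K/W
Total R = ΔT/Q = 43/54.3 = 0.7919 K/W
R_cellular glass = R_total − R_other = 0.7919 K/W
k = L/(R·A) = 0.14/(0.7919×4.22)

k ≈ 0.0419 W/(m·K)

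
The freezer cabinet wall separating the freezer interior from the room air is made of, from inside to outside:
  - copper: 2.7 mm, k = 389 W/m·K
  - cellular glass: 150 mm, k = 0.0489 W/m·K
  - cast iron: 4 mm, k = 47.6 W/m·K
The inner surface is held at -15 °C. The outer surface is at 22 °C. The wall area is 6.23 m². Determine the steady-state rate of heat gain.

Q ≈ 75.1 W

Thermal resistances in series:
R_copper = L/(kA) = 0.0027/(389×6.23) = 1.114×10^-6 K/W
R_cellular glass = L/(kA) = 0.15/(0.0489×6.23) = 0.4924 K/W
R_cast iron = L/(kA) = 0.004/(47.6×6.23) = 1.349×10^-5 K/W
R_total = 0.4924 K/W
Q = ΔT / R_total = 37 / 0.4924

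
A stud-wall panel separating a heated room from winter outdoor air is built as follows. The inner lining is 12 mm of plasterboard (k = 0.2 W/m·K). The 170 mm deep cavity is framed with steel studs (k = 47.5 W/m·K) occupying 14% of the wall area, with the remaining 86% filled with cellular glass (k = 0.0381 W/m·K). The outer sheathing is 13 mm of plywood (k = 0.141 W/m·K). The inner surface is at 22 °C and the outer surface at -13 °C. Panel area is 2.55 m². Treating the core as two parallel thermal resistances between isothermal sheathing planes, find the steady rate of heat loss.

Q ≈ 502 W

Sheathing layers in series; stud and cavity paths in parallel between them.
R_inner = 0.012/(0.2×2.55) = 0.02353 K/W
R_stud  = 0.17/(47.5×0.14×2.55) = 0.01003 K/W
R_cav   = 0.17/(0.0381×0.86×2.55) = 2.035 K/W
1/R_core = 1/R_stud + 1/R_cav → R_core = 0.009976 K/W
R_outer = 0.013/(0.141×2.55) = 0.03616 K/W
R_total = 0.06966 K/W
Q = ΔT/R_total = 35/0.06966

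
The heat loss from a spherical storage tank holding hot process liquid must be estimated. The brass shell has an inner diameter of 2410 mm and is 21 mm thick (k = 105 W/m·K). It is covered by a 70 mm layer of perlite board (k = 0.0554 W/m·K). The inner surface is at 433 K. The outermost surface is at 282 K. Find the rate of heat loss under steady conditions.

Q ≈ 2390 W

Each spherical layer contributes R = (1/r_i − 1/r_o)/(4πk):
R_brass shell = (1/1.205 − 1/1.226)/(4π×105) = 1.077×10^-5 K/W
R_perlite board = (1/1.226 − 1/1.296)/(4π×0.0554) = 0.06328 K/W
R_total = 0.06329 K/W
Q = ΔT/R_total = 151/0.06329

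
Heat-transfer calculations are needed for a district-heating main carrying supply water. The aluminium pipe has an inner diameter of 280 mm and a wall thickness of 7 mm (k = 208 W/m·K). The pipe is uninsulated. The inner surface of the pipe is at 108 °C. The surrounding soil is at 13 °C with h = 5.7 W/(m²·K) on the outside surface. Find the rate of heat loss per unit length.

q′ ≈ 500 W/m

Cylindrical conduction, so R = ln(r₂/r₁)/(2πkL) per layer, in series:
R_aluminium pipe wall = ln(147/140)/(2π×208×1) = 3.733×10^-5 K/W
R_outer film = 1/(h_o·2πr_oL) = 1/(5.7×2π×0.147×1) = 0.1899 K/W
R_total = 0.19 K/W
Q = ΔT/R_total = 95/0.19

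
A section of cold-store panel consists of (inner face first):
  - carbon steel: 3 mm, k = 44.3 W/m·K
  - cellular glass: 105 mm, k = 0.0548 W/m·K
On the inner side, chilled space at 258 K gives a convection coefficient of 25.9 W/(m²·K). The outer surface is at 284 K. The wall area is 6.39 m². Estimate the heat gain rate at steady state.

Series thermal resistances:
R_inner film = 1/(h_i·A) = 1/(25.9×6.39) = 0.006042 K/W
R_carbon steel = L/(kA) = 0.003/(44.3×6.39) = 1.06×10^-5 K/W
R_cellular glass = L/(kA) = 0.105/(0.0548×6.39) = 0.2999 K/W
R_total = 0.3059 K/W
Q = ΔT / R_total = 26 / 0.3059

Q ≈ 85 W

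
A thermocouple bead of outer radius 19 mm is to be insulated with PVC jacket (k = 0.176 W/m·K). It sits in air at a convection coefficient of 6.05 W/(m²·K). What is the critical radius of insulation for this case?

For a sphere r_cr = 2k/h = 2×0.176/6.05
r_cr = 58.2 mm; since the bare radius (19 mm) is below r_cr, adding a thin layer of insulation will *increase* heat loss.

r_cr ≈ 58.2 mm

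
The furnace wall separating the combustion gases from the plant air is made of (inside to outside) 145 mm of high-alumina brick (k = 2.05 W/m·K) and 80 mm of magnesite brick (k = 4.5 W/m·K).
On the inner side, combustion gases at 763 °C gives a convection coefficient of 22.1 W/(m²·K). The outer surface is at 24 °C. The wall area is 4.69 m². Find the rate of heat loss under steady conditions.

Q ≈ 25900 W

Thermal resistances in series:
R_inner film = 1/(h_i·A) = 1/(22.1×4.69) = 0.009648 K/W
R_high-alumina brick = L/(kA) = 0.145/(2.05×4.69) = 0.01508 K/W
R_magnesite brick = L/(kA) = 0.08/(4.5×4.69) = 0.003791 K/W
R_total = 0.02852 K/W
Q = ΔT / R_total = 739 / 0.02852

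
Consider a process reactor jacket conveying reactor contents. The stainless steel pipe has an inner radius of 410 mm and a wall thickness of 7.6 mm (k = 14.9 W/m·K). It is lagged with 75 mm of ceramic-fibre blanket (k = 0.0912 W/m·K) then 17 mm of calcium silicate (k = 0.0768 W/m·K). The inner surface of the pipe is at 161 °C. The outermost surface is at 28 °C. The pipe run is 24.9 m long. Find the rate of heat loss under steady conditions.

Q ≈ 9230 W

Cylindrical conduction, so R = ln(r₂/r₁)/(2πkL) per layer, in series:
R_stainless steel pipe wall = ln(417.6/410)/(2π×14.9×24.9) = 7.879×10^-6 K/W
R_ceramic-fibre blanket = ln(492.6/417.6)/(2π×0.0912×24.9) = 0.01158 K/W
R_calcium silicate = ln(509.6/492.6)/(2π×0.0768×24.9) = 0.002824 K/W
R_total = 0.01441 K/W
Q = ΔT/R_total = 133/0.01441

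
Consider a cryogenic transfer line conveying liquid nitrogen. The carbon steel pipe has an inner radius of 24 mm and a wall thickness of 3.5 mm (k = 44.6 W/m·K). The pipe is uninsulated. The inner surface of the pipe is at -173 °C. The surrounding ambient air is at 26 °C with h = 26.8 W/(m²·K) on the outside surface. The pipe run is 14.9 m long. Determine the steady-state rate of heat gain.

Q ≈ 13700 W

Per-layer cylindrical resistances, series-summed:
R_carbon steel pipe wall = ln(27.5/24)/(2π×44.6×14.9) = 3.26×10^-5 K/W
R_outer film = 1/(h_o·2πr_oL) = 1/(26.8×2π×0.0275×14.9) = 0.01449 K/W
R_total = 0.01453 K/W
Q = ΔT/R_total = 199/0.01453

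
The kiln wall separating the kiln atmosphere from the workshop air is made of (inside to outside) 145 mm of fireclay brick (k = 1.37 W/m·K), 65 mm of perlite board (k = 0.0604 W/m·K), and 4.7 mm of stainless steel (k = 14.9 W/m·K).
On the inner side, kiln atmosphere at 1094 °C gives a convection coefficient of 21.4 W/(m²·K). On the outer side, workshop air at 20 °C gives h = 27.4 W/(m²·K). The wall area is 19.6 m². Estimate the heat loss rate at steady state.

Using the resistance-network approach (series):
R_inner film = 1/(h_i·A) = 1/(21.4×19.6) = 0.002384 K/W
R_fireclay brick = L/(kA) = 0.145/(1.37×19.6) = 0.0054 K/W
R_perlite board = L/(kA) = 0.065/(0.0604×19.6) = 0.05491 K/W
R_stainless steel = L/(kA) = 0.0047/(14.9×19.6) = 1.609×10^-5 K/W
R_outer film = 1/(h_o·A) = 1/(27.4×19.6) = 0.001862 K/W
R_total = 0.06457 K/W
Q = ΔT / R_total = 1074 / 0.06457

Q ≈ 16600 W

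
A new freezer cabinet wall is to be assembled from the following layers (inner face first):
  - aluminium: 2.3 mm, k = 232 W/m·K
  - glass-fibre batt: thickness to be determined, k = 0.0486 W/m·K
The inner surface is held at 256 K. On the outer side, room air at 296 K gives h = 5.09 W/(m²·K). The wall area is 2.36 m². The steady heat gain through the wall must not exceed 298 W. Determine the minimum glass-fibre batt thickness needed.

Series thermal resistances:
R_aluminium = L/(kA) = 0.0023/(232×2.36) = 4.201×10^-6 K/W
R_outer film = 1/(h_o·A) = 1/(5.09×2.36) = 0.08325 K/W
Sum of the known resistances R_other = 0.08325 K/W
Required total resistance R_tot = ΔT/Q_allow = 40/298 = 0.1342 K/W
R_glass-fibre batt = R_tot − R_other = 0.05098 K/W
L = R·k·A = 0.05098×0.0486×2.36

L ≈ 5.85 mm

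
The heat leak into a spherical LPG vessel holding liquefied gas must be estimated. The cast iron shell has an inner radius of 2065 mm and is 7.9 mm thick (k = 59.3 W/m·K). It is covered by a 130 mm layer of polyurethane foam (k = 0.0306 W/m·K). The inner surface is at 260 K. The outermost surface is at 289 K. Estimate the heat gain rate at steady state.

Q ≈ 392 W

Radial (spherical) resistances in series:
R_cast iron shell = (1/2.065 − 1/2.0729)/(4π×59.3) = 2.477×10^-6 K/W
R_polyurethane foam = (1/2.0729 − 1/2.2029)/(4π×0.0306) = 0.07404 K/W
R_total = 0.07404 K/W
Q = ΔT/R_total = 29/0.07404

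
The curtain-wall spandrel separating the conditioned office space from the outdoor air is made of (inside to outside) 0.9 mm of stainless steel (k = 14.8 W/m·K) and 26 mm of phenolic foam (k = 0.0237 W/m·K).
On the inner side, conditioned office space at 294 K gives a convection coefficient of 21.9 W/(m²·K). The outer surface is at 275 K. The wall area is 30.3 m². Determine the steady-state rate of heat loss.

Q ≈ 504 W

Thermal resistances in series:
R_inner film = 1/(h_i·A) = 1/(21.9×30.3) = 0.001507 K/W
R_stainless steel = L/(kA) = 0.0009/(14.8×30.3) = 2.007×10^-6 K/W
R_phenolic foam = L/(kA) = 0.026/(0.0237×30.3) = 0.03621 K/W
R_total = 0.03772 K/W
Q = ΔT / R_total = 19 / 0.03772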